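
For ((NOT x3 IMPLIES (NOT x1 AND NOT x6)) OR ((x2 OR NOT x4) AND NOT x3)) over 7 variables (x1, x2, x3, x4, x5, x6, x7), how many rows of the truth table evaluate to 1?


Formula: ((NOT x3 IMPLIES (NOT x1 AND NOT x6)) OR ((x2 OR NOT x4) AND NOT x3)) over 7 vars (128 rows)
Evaluate each row (x1, x2, x3, x4, x5, x6, x7 as bits, MSB first):
  row 0 [0000000]: ((NOT 0 IMPLIES (NOT 0 AND NOT 0)) OR ((0 OR NOT 0) AND NOT 0)) -> 1
  row 1 [0000001]: ((NOT 0 IMPLIES (NOT 0 AND NOT 0)) OR ((0 OR NOT 0) AND NOT 0)) -> 1
  row 2 [0000010]: ((NOT 0 IMPLIES (NOT 0 AND NOT 1)) OR ((0 OR NOT 0) AND NOT 0)) -> 1
  row 3 [0000011]: ((NOT 0 IMPLIES (NOT 0 AND NOT 1)) OR ((0 OR NOT 0) AND NOT 0)) -> 1
  row 4 [0000100]: ((NOT 0 IMPLIES (NOT 0 AND NOT 0)) OR ((0 OR NOT 0) AND NOT 0)) -> 1
  (every remaining row is evaluated the same way; all 128 results are listed next)
Full result column, 8 rows per line (x1,x2,x3,x4 fixed per line; x5,x6,x7 runs 000..111 left to right):
  rows 0-7 [x1,x2,x3,x4=0000]: 11111111  (ones: 8)
  rows 8-15 [x1,x2,x3,x4=0001]: 11001100  (ones: 4)
  rows 16-23 [x1,x2,x3,x4=0010]: 11111111  (ones: 8)
  rows 24-31 [x1,x2,x3,x4=0011]: 11111111  (ones: 8)
  rows 32-39 [x1,x2,x3,x4=0100]: 11111111  (ones: 8)
  rows 40-47 [x1,x2,x3,x4=0101]: 11111111  (ones: 8)
  rows 48-55 [x1,x2,x3,x4=0110]: 11111111  (ones: 8)
  rows 56-63 [x1,x2,x3,x4=0111]: 11111111  (ones: 8)
  rows 64-71 [x1,x2,x3,x4=1000]: 11111111  (ones: 8)
  rows 72-79 [x1,x2,x3,x4=1001]: 00000000  (ones: 0)
  rows 80-87 [x1,x2,x3,x4=1010]: 11111111  (ones: 8)
  rows 88-95 [x1,x2,x3,x4=1011]: 11111111  (ones: 8)
  rows 96-103 [x1,x2,x3,x4=1100]: 11111111  (ones: 8)
  rows 104-111 [x1,x2,x3,x4=1101]: 11111111  (ones: 8)
  rows 112-119 [x1,x2,x3,x4=1110]: 11111111  (ones: 8)
  rows 120-127 [x1,x2,x3,x4=1111]: 11111111  (ones: 8)
Count of 1-rows = 8+4+8+8+8+8+8+8+8+0+8+8+8+8+8+8 = 116

116


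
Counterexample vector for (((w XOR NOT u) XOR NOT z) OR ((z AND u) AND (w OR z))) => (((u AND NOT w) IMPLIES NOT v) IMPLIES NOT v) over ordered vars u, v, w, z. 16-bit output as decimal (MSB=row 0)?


F1 = (((w XOR NOT u) XOR NOT z) OR ((z AND u) AND (w OR z)))
F2 = (((u AND NOT w) IMPLIES NOT v) IMPLIES NOT v)
Counterexample to F1=>F2 is where F1=1 and F2=0.
Evaluate each row (bits = u,v,w,z, MSB first):
  row 0 [0000]: F1=0 F2=1 -> F1&~F2 -> 0
  row 1 [0001]: F1=1 F2=1 -> F1&~F2 -> 0
  row 2 [0010]: F1=1 F2=1 -> F1&~F2 -> 0
  row 3 [0011]: F1=0 F2=1 -> F1&~F2 -> 0
  row 4 [0100]: F1=0 F2=0 -> F1&~F2 -> 0
  row 5 [0101]: F1=1 F2=0 -> F1&~F2 -> 1
  row 6 [0110]: F1=1 F2=0 -> F1&~F2 -> 1
  row 7 [0111]: F1=0 F2=0 -> F1&~F2 -> 0
  row 8 [1000]: F1=1 F2=1 -> F1&~F2 -> 0
  row 9 [1001]: F1=1 F2=1 -> F1&~F2 -> 0
  row 10 [1010]: F1=0 F2=1 -> F1&~F2 -> 0
  row 11 [1011]: F1=1 F2=1 -> F1&~F2 -> 0
  row 12 [1100]: F1=1 F2=1 -> F1&~F2 -> 0
  row 13 [1101]: F1=1 F2=1 -> F1&~F2 -> 0
  row 14 [1110]: F1=0 F2=0 -> F1&~F2 -> 0
  row 15 [1111]: F1=1 F2=0 -> F1&~F2 -> 1
Full result column, 4 rows per line (u,v fixed per line; w,z runs 00..11 left to right):
  rows 0-3 [u,v=00]: 0000  = hex 0
  rows 4-7 [u,v=01]: 0110  = hex 6
  rows 8-11 [u,v=10]: 0000  = hex 0
  rows 12-15 [u,v=11]: 0001  = hex 1
Counterexample vector (row 0 .. row 15) = 0000011000000001
Output column grouped in 4s = 0000 0110 0000 0001 = 0x0601
Convert to decimal digit by digit (value = value*16 + digit):
  0 -> 0
  0*16 + 6 = 6
  6*16 + 0 = 96
  96*16 + 1 = 1537
Decimal = 1537

1537


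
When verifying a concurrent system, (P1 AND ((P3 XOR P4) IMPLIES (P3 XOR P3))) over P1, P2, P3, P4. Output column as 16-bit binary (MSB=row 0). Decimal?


Formula: (P1 AND ((P3 XOR P4) IMPLIES (P3 XOR P3))) over P1, P2, P3, P4 (16 rows)
Evaluate each row (bits = P1,P2,P3,P4, MSB first):
  row 0 [0000]: (0 AND ((0 XOR 0) IMPLIES (0 XOR 0))) -> 0
  row 1 [0001]: (0 AND ((0 XOR 1) IMPLIES (0 XOR 0))) -> 0
  row 2 [0010]: (0 AND ((1 XOR 0) IMPLIES (1 XOR 1))) -> 0
  row 3 [0011]: (0 AND ((1 XOR 1) IMPLIES (1 XOR 1))) -> 0
  row 4 [0100]: (0 AND ((0 XOR 0) IMPLIES (0 XOR 0))) -> 0
  row 5 [0101]: (0 AND ((0 XOR 1) IMPLIES (0 XOR 0))) -> 0
  row 6 [0110]: (0 AND ((1 XOR 0) IMPLIES (1 XOR 1))) -> 0
  row 7 [0111]: (0 AND ((1 XOR 1) IMPLIES (1 XOR 1))) -> 0
  row 8 [1000]: (1 AND ((0 XOR 0) IMPLIES (0 XOR 0))) -> 1
  row 9 [1001]: (1 AND ((0 XOR 1) IMPLIES (0 XOR 0))) -> 0
  row 10 [1010]: (1 AND ((1 XOR 0) IMPLIES (1 XOR 1))) -> 0
  row 11 [1011]: (1 AND ((1 XOR 1) IMPLIES (1 XOR 1))) -> 1
  row 12 [1100]: (1 AND ((0 XOR 0) IMPLIES (0 XOR 0))) -> 1
  row 13 [1101]: (1 AND ((0 XOR 1) IMPLIES (0 XOR 0))) -> 0
  row 14 [1110]: (1 AND ((1 XOR 0) IMPLIES (1 XOR 1))) -> 0
  row 15 [1111]: (1 AND ((1 XOR 1) IMPLIES (1 XOR 1))) -> 1
Full result column, 4 rows per line (P1,P2 fixed per line; P3,P4 runs 00..11 left to right):
  rows 0-3 [P1,P2=00]: 0000  = hex 0
  rows 4-7 [P1,P2=01]: 0000  = hex 0
  rows 8-11 [P1,P2=10]: 1001  = hex 9
  rows 12-15 [P1,P2=11]: 1001  = hex 9
Output column (row 0 .. row 15) = 0000000010011001
Output column grouped in 4s = 0000 0000 1001 1001 = 0x0099
Convert to decimal digit by digit (value = value*16 + digit):
  0 -> 0
  0*16 + 0 = 0
  0*16 + 9 = 9
  9*16 + 9 = 153
Decimal = 153

153


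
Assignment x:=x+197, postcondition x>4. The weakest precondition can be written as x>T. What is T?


Formula: wp(x:=E, P) = P[E/x] (substitute E for x in postcondition)
Step 1: Postcondition: x>4
Step 2: Substitute x+197 for x: x+197>4
Step 3: Solve for x: x > 4-197 = -193

-193


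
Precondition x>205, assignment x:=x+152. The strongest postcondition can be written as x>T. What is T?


Formula: sp(P, x:=E) = exists old_x. (x = E[old_x/x]) AND P[old_x/x] (old_x is the value of x before the assignment; eliminate old_x by solving x = E[old_x/x] for old_x)
Step 1: Precondition P: x>205, i.e. old_x > 205
Step 2: Assignment gives x = old_x + 152, so old_x = x - 152
Step 3: Substitute into P: x - 152 > 205
Step 4: Simplify: x > 205+152 = 357

357


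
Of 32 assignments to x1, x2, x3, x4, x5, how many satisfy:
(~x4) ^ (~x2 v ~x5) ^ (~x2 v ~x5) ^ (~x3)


CNF with 4 clauses over 5 vars (32 assignments).
An assignment satisfies CNF iff every clause has >=1 true literal.
Check each row (bits = x1,x2,x3,x4,x5; clause T/F shown):
  row 0 [00000]: clauses=TTTT -> 1
  row 1 [00001]: clauses=TTTT -> 1
  row 2 [00010]: clauses=FTTT -> 0
  row 3 [00011]: clauses=FTTT -> 0
  row 4 [00100]: clauses=TTTF -> 0
  row 5 [00101]: clauses=TTTF -> 0
  row 6 [00110]: clauses=FTTF -> 0
  row 7 [00111]: clauses=FTTF -> 0
  row 8 [01000]: clauses=TTTT -> 1
  row 9 [01001]: clauses=TFFT -> 0
  row 10 [01010]: clauses=FTTT -> 0
  row 11 [01011]: clauses=FFFT -> 0
  row 12 [01100]: clauses=TTTF -> 0
  row 13 [01101]: clauses=TFFF -> 0
  row 14 [01110]: clauses=FTTF -> 0
  row 15 [01111]: clauses=FFFF -> 0
  row 16 [10000]: clauses=TTTT -> 1
  row 17 [10001]: clauses=TTTT -> 1
  row 18 [10010]: clauses=FTTT -> 0
  row 19 [10011]: clauses=FTTT -> 0
  row 20 [10100]: clauses=TTTF -> 0
  row 21 [10101]: clauses=TTTF -> 0
  row 22 [10110]: clauses=FTTF -> 0
  row 23 [10111]: clauses=FTTF -> 0
  row 24 [11000]: clauses=TTTT -> 1
  row 25 [11001]: clauses=TFFT -> 0
  row 26 [11010]: clauses=FTTT -> 0
  row 27 [11011]: clauses=FFFT -> 0
  row 28 [11100]: clauses=TTTF -> 0
  row 29 [11101]: clauses=TFFF -> 0
  row 30 [11110]: clauses=FTTF -> 0
  row 31 [11111]: clauses=FFFF -> 0
Full result column, 8 rows per line (x1,x2 fixed per line; x3,x4,x5 runs 000..111 left to right):
  rows 0-7 [x1,x2=00]: 11000000  (ones: 2)
  rows 8-15 [x1,x2=01]: 10000000  (ones: 1)
  rows 16-23 [x1,x2=10]: 11000000  (ones: 2)
  rows 24-31 [x1,x2=11]: 10000000  (ones: 1)
Satisfying assignments = 2+1+2+1 = 6

6


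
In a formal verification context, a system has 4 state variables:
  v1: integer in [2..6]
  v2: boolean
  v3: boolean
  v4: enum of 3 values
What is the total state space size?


State space = product of domain sizes of all variables.
Domain sizes:
  v1 (integer in [2..6]): 5
  v2 (boolean): 2
  v3 (boolean): 2
  v4 (enum of 3 values): 3
Product = 5 * 2 * 2 * 3 = 60

60


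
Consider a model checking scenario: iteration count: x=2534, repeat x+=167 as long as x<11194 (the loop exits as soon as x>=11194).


Step 1: x goes from 2534 toward 11194 by 167; the body runs while x<11194, so iterations = ceil((bound-start)/step)
Step 2: Distance=8660
Step 3: ceil(8660/167)=52

52


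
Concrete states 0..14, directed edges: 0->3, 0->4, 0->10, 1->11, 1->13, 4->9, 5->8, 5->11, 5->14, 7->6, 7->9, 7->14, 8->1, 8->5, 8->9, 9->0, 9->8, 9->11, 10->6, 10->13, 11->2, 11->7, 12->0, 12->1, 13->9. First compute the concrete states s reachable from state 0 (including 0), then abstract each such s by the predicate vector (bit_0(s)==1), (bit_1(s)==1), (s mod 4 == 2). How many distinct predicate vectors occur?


BFS from 0:
Concrete reachable: {0, 1, 2, 3, 4, 5, 6, 7, 8, 9, 10, 11, 13, 14}
Abstract via predicates (bit_0(s)==1), (bit_1(s)==1), (s mod 4 == 2):
  (0,0,0) <- {0, 4, 8}
  (0,1,1) <- {2, 6, 10, 14}
  (1,0,0) <- {1, 5, 9, 13}
  (1,1,0) <- {3, 7, 11}
Distinct abstract states = 4

4


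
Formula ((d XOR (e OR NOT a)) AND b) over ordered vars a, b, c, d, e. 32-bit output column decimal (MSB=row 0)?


Formula: ((d XOR (e OR NOT a)) AND b) over a, b, c, d, e (32 rows)
Evaluate each row (bits = a,b,c,d,e, MSB first):
  row 0 [00000]: ((0 XOR (0 OR NOT 0)) AND 0) -> 0
  row 1 [00001]: ((0 XOR (1 OR NOT 0)) AND 0) -> 0
  row 2 [00010]: ((1 XOR (0 OR NOT 0)) AND 0) -> 0
  row 3 [00011]: ((1 XOR (1 OR NOT 0)) AND 0) -> 0
  row 4 [00100]: ((0 XOR (0 OR NOT 0)) AND 0) -> 0
  row 5 [00101]: ((0 XOR (1 OR NOT 0)) AND 0) -> 0
  row 6 [00110]: ((1 XOR (0 OR NOT 0)) AND 0) -> 0
  row 7 [00111]: ((1 XOR (1 OR NOT 0)) AND 0) -> 0
  row 8 [01000]: ((0 XOR (0 OR NOT 0)) AND 1) -> 1
  row 9 [01001]: ((0 XOR (1 OR NOT 0)) AND 1) -> 1
  row 10 [01010]: ((1 XOR (0 OR NOT 0)) AND 1) -> 0
  row 11 [01011]: ((1 XOR (1 OR NOT 0)) AND 1) -> 0
  row 12 [01100]: ((0 XOR (0 OR NOT 0)) AND 1) -> 1
  row 13 [01101]: ((0 XOR (1 OR NOT 0)) AND 1) -> 1
  row 14 [01110]: ((1 XOR (0 OR NOT 0)) AND 1) -> 0
  row 15 [01111]: ((1 XOR (1 OR NOT 0)) AND 1) -> 0
  row 16 [10000]: ((0 XOR (0 OR NOT 1)) AND 0) -> 0
  row 17 [10001]: ((0 XOR (1 OR NOT 1)) AND 0) -> 0
  row 18 [10010]: ((1 XOR (0 OR NOT 1)) AND 0) -> 0
  row 19 [10011]: ((1 XOR (1 OR NOT 1)) AND 0) -> 0
  row 20 [10100]: ((0 XOR (0 OR NOT 1)) AND 0) -> 0
  row 21 [10101]: ((0 XOR (1 OR NOT 1)) AND 0) -> 0
  row 22 [10110]: ((1 XOR (0 OR NOT 1)) AND 0) -> 0
  row 23 [10111]: ((1 XOR (1 OR NOT 1)) AND 0) -> 0
  row 24 [11000]: ((0 XOR (0 OR NOT 1)) AND 1) -> 0
  row 25 [11001]: ((0 XOR (1 OR NOT 1)) AND 1) -> 1
  row 26 [11010]: ((1 XOR (0 OR NOT 1)) AND 1) -> 1
  row 27 [11011]: ((1 XOR (1 OR NOT 1)) AND 1) -> 0
  row 28 [11100]: ((0 XOR (0 OR NOT 1)) AND 1) -> 0
  row 29 [11101]: ((0 XOR (1 OR NOT 1)) AND 1) -> 1
  row 30 [11110]: ((1 XOR (0 OR NOT 1)) AND 1) -> 1
  row 31 [11111]: ((1 XOR (1 OR NOT 1)) AND 1) -> 0
Full result column, 4 rows per line (a,b,c fixed per line; d,e runs 00..11 left to right):
  rows 0-3 [a,b,c=000]: 0000  = hex 0
  rows 4-7 [a,b,c=001]: 0000  = hex 0
  rows 8-11 [a,b,c=010]: 1100  = hex C
  rows 12-15 [a,b,c=011]: 1100  = hex C
  rows 16-19 [a,b,c=100]: 0000  = hex 0
  rows 20-23 [a,b,c=101]: 0000  = hex 0
  rows 24-27 [a,b,c=110]: 0110  = hex 6
  rows 28-31 [a,b,c=111]: 0110  = hex 6
Output column (row 0 .. row 31) = 00000000110011000000000001100110
Output column grouped in 4s = 0000 0000 1100 1100 0000 0000 0110 0110 = 0x00CC0066
Convert to decimal digit by digit (value = value*16 + digit):
  0 -> 0
  0*16 + 0 = 0
  0*16 + 12 (C) = 12
  12*16 + 12 (C) = 204
  204*16 + 0 = 3264
  3264*16 + 0 = 52224
  52224*16 + 6 = 835590
  835590*16 + 6 = 13369446
Decimal = 13369446

13369446


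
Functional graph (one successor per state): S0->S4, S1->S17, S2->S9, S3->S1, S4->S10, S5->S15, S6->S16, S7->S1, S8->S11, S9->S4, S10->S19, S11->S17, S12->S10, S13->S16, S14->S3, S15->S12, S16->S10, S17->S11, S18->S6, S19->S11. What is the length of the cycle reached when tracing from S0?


Trace from S0 until a state repeats:
  S0 -> S4 -> S10 -> S19 -> S11 -> S17 -> S11
S11 first seen at step 4, revisited at step 6.
Cycle length = 6 - 4 = 2

2


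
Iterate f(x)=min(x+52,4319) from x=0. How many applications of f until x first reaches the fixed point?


Step 1: x=0, cap=4319, increment=52
Step 2: x grows by 52 each step until capped at 4319; fixed point is x=4319
Step 3: iterations = ceil(4319/52) = 84

84


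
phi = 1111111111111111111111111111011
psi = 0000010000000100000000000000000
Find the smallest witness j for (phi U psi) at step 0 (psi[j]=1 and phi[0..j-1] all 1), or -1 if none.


(phi U psi) at 0: need smallest j with psi[j]=1 and phi[i]=1 for all i in [0,j).
Scan from step 0:
  step 0: phi=1, psi=0 -> continue
  step 1: phi=1, psi=0 -> continue
  step 2: phi=1, psi=0 -> continue
  step 3: phi=1, psi=0 -> continue
  step 5: psi=1 and phi held for [0,5) -> witness found
Witness step = 5

5


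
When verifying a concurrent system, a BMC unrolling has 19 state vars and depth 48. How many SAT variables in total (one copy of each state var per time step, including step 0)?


BMC unrolls to depth k, creating one copy of each state var for steps 0..k.
Step count = 48 + 1 = 49 (steps 0 through 48)
Vars per step = 19
Total = 19 * 49 = 931

931


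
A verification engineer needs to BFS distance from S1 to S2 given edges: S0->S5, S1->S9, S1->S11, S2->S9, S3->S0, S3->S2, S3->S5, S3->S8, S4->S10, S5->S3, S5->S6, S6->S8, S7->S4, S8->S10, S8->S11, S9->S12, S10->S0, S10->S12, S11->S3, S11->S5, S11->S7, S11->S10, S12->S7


BFS layer-by-layer from S1:
  dist 0: {S1}
  dist 1: {S9, S11}
  dist 2: {S3, S5, S7, S10, S12}
  dist 3: {S0, S2, S4, S6, S8}
  -> S2 reached at distance 3
Shortest path length = 3

3


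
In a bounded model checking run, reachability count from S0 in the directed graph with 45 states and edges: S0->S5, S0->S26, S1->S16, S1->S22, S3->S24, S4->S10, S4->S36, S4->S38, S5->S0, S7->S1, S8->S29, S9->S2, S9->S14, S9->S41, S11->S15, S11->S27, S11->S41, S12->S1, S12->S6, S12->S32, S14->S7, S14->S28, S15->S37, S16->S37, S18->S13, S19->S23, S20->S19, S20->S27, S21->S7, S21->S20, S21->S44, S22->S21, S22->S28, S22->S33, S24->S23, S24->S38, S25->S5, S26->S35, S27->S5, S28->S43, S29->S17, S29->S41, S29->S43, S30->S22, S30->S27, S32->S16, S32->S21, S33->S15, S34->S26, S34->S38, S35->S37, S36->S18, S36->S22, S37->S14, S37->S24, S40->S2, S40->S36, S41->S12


BFS from S0:
  layer 0: {S0}
  layer 1: {S5, S26}
  layer 2: {S35}
  layer 3: {S37}
  layer 4: {S14, S24}
  layer 5: {S7, S23, S28, S38}
  layer 6: {S1, S43}
  layer 7: {S16, S22}
  layer 8: {S21, S33}
  layer 9: {S15, S20, S44}
  layer 10: {S19, S27}
Reachable set: {S0, S1, S5, S7, S14, S15, S16, S19, S20, S21, S22, S23, S24, S26, S27, S28, S33, S35, S37, S38, S43, S44}
Count = 22

22


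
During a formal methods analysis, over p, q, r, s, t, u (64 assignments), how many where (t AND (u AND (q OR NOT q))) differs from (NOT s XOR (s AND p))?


F1 = (t AND (u AND (q OR NOT q)))
F2 = (NOT s XOR (s AND p))
Evaluate both on each of 64 rows (bits = p,q,r,s,t,u):
  row 0 [000000]: F1=0 F2=1 (differ) -> 1
  row 1 [000001]: F1=0 F2=1 (differ) -> 1
  row 2 [000010]: F1=0 F2=1 (differ) -> 1
  row 3 [000011]: F1=1 F2=1 -> 0
  row 4 [000100]: F1=0 F2=0 -> 0
  (every remaining row is evaluated the same way; all 64 results are listed next)
Full result column, 8 rows per line (p,q,r fixed per line; s,t,u runs 000..111 left to right):
  rows 0-7 [p,q,r=000]: 11100001  (ones: 4)
  rows 8-15 [p,q,r=001]: 11100001  (ones: 4)
  rows 16-23 [p,q,r=010]: 11100001  (ones: 4)
  rows 24-31 [p,q,r=011]: 11100001  (ones: 4)
  rows 32-39 [p,q,r=100]: 11101110  (ones: 6)
  rows 40-47 [p,q,r=101]: 11101110  (ones: 6)
  rows 48-55 [p,q,r=110]: 11101110  (ones: 6)
  rows 56-63 [p,q,r=111]: 11101110  (ones: 6)
Disagreements = 4+4+4+4+6+6+6+6 = 40

40


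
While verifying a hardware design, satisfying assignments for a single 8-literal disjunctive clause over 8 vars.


Step 1: Total=2^8=256
Step 2: Unsat when all 8 false: 2^0=1
Step 3: Sat=256-1=255

255


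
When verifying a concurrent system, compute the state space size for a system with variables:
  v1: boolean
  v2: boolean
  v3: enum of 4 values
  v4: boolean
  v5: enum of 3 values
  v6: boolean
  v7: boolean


State space = product of domain sizes of all variables.
Domain sizes:
  v1 (boolean): 2
  v2 (boolean): 2
  v3 (enum of 4 values): 4
  v4 (boolean): 2
  v5 (enum of 3 values): 3
  v6 (boolean): 2
  v7 (boolean): 2
Product = 2 * 2 * 4 * 2 * 3 * 2 * 2 = 384

384


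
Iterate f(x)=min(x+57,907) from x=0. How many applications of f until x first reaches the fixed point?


Step 1: x=0, cap=907, increment=57
Step 2: x grows by 57 each step until capped at 907; fixed point is x=907
Step 3: iterations = ceil(907/57) = 16

16


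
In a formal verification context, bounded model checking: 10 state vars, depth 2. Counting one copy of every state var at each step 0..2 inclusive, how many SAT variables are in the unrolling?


BMC unrolls to depth k, creating one copy of each state var for steps 0..k.
Step count = 2 + 1 = 3 (steps 0 through 2)
Vars per step = 10
Total = 10 * 3 = 30

30


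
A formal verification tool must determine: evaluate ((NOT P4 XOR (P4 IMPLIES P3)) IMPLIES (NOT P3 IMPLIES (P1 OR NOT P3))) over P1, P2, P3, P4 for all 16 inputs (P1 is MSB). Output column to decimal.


Formula: ((NOT P4 XOR (P4 IMPLIES P3)) IMPLIES (NOT P3 IMPLIES (P1 OR NOT P3))) over P1, P2, P3, P4 (16 rows)
Evaluate each row (bits = P1,P2,P3,P4, MSB first):
  row 0 [0000]: ((NOT 0 XOR (0 IMPLIES 0)) IMPLIES (NOT 0 IMPLIES (0 OR NOT 0))) -> 1
  row 1 [0001]: ((NOT 1 XOR (1 IMPLIES 0)) IMPLIES (NOT 0 IMPLIES (0 OR NOT 0))) -> 1
  row 2 [0010]: ((NOT 0 XOR (0 IMPLIES 1)) IMPLIES (NOT 1 IMPLIES (0 OR NOT 1))) -> 1
  row 3 [0011]: ((NOT 1 XOR (1 IMPLIES 1)) IMPLIES (NOT 1 IMPLIES (0 OR NOT 1))) -> 1
  row 4 [0100]: ((NOT 0 XOR (0 IMPLIES 0)) IMPLIES (NOT 0 IMPLIES (0 OR NOT 0))) -> 1
  row 5 [0101]: ((NOT 1 XOR (1 IMPLIES 0)) IMPLIES (NOT 0 IMPLIES (0 OR NOT 0))) -> 1
  row 6 [0110]: ((NOT 0 XOR (0 IMPLIES 1)) IMPLIES (NOT 1 IMPLIES (0 OR NOT 1))) -> 1
  row 7 [0111]: ((NOT 1 XOR (1 IMPLIES 1)) IMPLIES (NOT 1 IMPLIES (0 OR NOT 1))) -> 1
  row 8 [1000]: ((NOT 0 XOR (0 IMPLIES 0)) IMPLIES (NOT 0 IMPLIES (1 OR NOT 0))) -> 1
  row 9 [1001]: ((NOT 1 XOR (1 IMPLIES 0)) IMPLIES (NOT 0 IMPLIES (1 OR NOT 0))) -> 1
  row 10 [1010]: ((NOT 0 XOR (0 IMPLIES 1)) IMPLIES (NOT 1 IMPLIES (1 OR NOT 1))) -> 1
  row 11 [1011]: ((NOT 1 XOR (1 IMPLIES 1)) IMPLIES (NOT 1 IMPLIES (1 OR NOT 1))) -> 1
  row 12 [1100]: ((NOT 0 XOR (0 IMPLIES 0)) IMPLIES (NOT 0 IMPLIES (1 OR NOT 0))) -> 1
  row 13 [1101]: ((NOT 1 XOR (1 IMPLIES 0)) IMPLIES (NOT 0 IMPLIES (1 OR NOT 0))) -> 1
  row 14 [1110]: ((NOT 0 XOR (0 IMPLIES 1)) IMPLIES (NOT 1 IMPLIES (1 OR NOT 1))) -> 1
  row 15 [1111]: ((NOT 1 XOR (1 IMPLIES 1)) IMPLIES (NOT 1 IMPLIES (1 OR NOT 1))) -> 1
Full result column, 4 rows per line (P1,P2 fixed per line; P3,P4 runs 00..11 left to right):
  rows 0-3 [P1,P2=00]: 1111  = hex F
  rows 4-7 [P1,P2=01]: 1111  = hex F
  rows 8-11 [P1,P2=10]: 1111  = hex F
  rows 12-15 [P1,P2=11]: 1111  = hex F
Output column (row 0 .. row 15) = 1111111111111111
Output column grouped in 4s = 1111 1111 1111 1111 = 0xFFFF
Convert to decimal digit by digit (value = value*16 + digit):
  F -> 15
  15*16 + 15 (F) = 255
  255*16 + 15 (F) = 4095
  4095*16 + 15 (F) = 65535
Decimal = 65535

65535


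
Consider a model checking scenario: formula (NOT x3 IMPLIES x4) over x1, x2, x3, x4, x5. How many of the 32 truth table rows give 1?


Formula: (NOT x3 IMPLIES x4) over 5 vars (32 rows)
Evaluate each row (x1, x2, x3, x4, x5 as bits, MSB first):
  row 0 [00000]: (NOT 0 IMPLIES 0) -> 0
  row 1 [00001]: (NOT 0 IMPLIES 0) -> 0
  row 2 [00010]: (NOT 0 IMPLIES 1) -> 1
  row 3 [00011]: (NOT 0 IMPLIES 1) -> 1
  row 4 [00100]: (NOT 1 IMPLIES 0) -> 1
  row 5 [00101]: (NOT 1 IMPLIES 0) -> 1
  row 6 [00110]: (NOT 1 IMPLIES 1) -> 1
  row 7 [00111]: (NOT 1 IMPLIES 1) -> 1
  row 8 [01000]: (NOT 0 IMPLIES 0) -> 0
  row 9 [01001]: (NOT 0 IMPLIES 0) -> 0
  row 10 [01010]: (NOT 0 IMPLIES 1) -> 1
  row 11 [01011]: (NOT 0 IMPLIES 1) -> 1
  row 12 [01100]: (NOT 1 IMPLIES 0) -> 1
  row 13 [01101]: (NOT 1 IMPLIES 0) -> 1
  row 14 [01110]: (NOT 1 IMPLIES 1) -> 1
  row 15 [01111]: (NOT 1 IMPLIES 1) -> 1
  row 16 [10000]: (NOT 0 IMPLIES 0) -> 0
  row 17 [10001]: (NOT 0 IMPLIES 0) -> 0
  row 18 [10010]: (NOT 0 IMPLIES 1) -> 1
  row 19 [10011]: (NOT 0 IMPLIES 1) -> 1
  row 20 [10100]: (NOT 1 IMPLIES 0) -> 1
  row 21 [10101]: (NOT 1 IMPLIES 0) -> 1
  row 22 [10110]: (NOT 1 IMPLIES 1) -> 1
  row 23 [10111]: (NOT 1 IMPLIES 1) -> 1
  row 24 [11000]: (NOT 0 IMPLIES 0) -> 0
  row 25 [11001]: (NOT 0 IMPLIES 0) -> 0
  row 26 [11010]: (NOT 0 IMPLIES 1) -> 1
  row 27 [11011]: (NOT 0 IMPLIES 1) -> 1
  row 28 [11100]: (NOT 1 IMPLIES 0) -> 1
  row 29 [11101]: (NOT 1 IMPLIES 0) -> 1
  row 30 [11110]: (NOT 1 IMPLIES 1) -> 1
  row 31 [11111]: (NOT 1 IMPLIES 1) -> 1
Full result column, 8 rows per line (x1,x2 fixed per line; x3,x4,x5 runs 000..111 left to right):
  rows 0-7 [x1,x2=00]: 00111111  (ones: 6)
  rows 8-15 [x1,x2=01]: 00111111  (ones: 6)
  rows 16-23 [x1,x2=10]: 00111111  (ones: 6)
  rows 24-31 [x1,x2=11]: 00111111  (ones: 6)
Count of 1-rows = 6+6+6+6 = 24

24


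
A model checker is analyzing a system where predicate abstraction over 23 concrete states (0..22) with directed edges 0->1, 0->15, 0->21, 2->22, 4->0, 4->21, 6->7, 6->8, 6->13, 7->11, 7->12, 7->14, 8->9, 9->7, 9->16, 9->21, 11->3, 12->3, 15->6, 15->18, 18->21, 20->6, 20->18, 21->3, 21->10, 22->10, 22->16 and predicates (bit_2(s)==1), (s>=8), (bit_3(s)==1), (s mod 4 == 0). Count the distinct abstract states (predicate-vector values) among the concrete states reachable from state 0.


BFS from 0:
Concrete reachable: {0, 1, 3, 6, 7, 8, 9, 10, 11, 12, 13, 14, 15, 16, 18, 21}
Abstract via predicates (bit_2(s)==1), (s>=8), (bit_3(s)==1), (s mod 4 == 0):
  (0,0,0,0) <- {1, 3}
  (0,0,0,1) <- {0}
  (0,1,0,0) <- {18}
  (0,1,0,1) <- {16}
  (0,1,1,0) <- {9, 10, 11}
  (0,1,1,1) <- {8}
  (1,0,0,0) <- {6, 7}
  (1,1,0,0) <- {21}
  (1,1,1,0) <- {13, 14, 15}
  (1,1,1,1) <- {12}
Distinct abstract states = 10

10


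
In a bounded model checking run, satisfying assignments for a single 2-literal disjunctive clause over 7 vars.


Step 1: Total=2^7=128
Step 2: Unsat when all 2 false: 2^5=32
Step 3: Sat=128-32=96

96


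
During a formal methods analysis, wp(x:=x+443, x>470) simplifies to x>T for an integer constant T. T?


Formula: wp(x:=E, P) = P[E/x] (substitute E for x in postcondition)
Step 1: Postcondition: x>470
Step 2: Substitute x+443 for x: x+443>470
Step 3: Solve for x: x > 470-443 = 27

27


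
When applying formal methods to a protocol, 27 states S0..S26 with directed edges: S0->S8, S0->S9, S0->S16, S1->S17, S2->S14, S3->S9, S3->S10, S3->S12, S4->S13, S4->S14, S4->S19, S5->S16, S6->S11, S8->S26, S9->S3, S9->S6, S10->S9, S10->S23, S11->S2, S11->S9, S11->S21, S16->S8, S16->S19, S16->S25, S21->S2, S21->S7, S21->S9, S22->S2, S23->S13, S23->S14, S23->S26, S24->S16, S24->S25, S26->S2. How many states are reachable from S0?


BFS from S0:
  layer 0: {S0}
  layer 1: {S8, S9, S16}
  layer 2: {S3, S6, S19, S25, S26}
  layer 3: {S2, S10, S11, S12}
  layer 4: {S14, S21, S23}
  layer 5: {S7, S13}
Reachable set: {S0, S2, S3, S6, S7, S8, S9, S10, S11, S12, S13, S14, S16, S19, S21, S23, S25, S26}
Count = 18

18


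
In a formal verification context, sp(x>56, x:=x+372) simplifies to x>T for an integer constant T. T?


Formula: sp(P, x:=E) = exists old_x. (x = E[old_x/x]) AND P[old_x/x] (old_x is the value of x before the assignment; eliminate old_x by solving x = E[old_x/x] for old_x)
Step 1: Precondition P: x>56, i.e. old_x > 56
Step 2: Assignment gives x = old_x + 372, so old_x = x - 372
Step 3: Substitute into P: x - 372 > 56
Step 4: Simplify: x > 56+372 = 428

428


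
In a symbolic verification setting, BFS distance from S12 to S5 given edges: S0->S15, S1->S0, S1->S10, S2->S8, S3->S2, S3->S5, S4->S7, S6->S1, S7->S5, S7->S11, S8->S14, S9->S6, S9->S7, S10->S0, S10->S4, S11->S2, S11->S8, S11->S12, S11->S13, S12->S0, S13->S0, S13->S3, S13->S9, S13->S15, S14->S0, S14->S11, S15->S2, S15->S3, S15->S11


BFS layer-by-layer from S12:
  dist 0: {S12}
  dist 1: {S0}
  dist 2: {S15}
  dist 3: {S2, S3, S11}
  dist 4: {S5, S8, S13}
  -> S5 reached at distance 4
Shortest path length = 4

4


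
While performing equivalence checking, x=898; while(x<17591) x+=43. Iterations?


Step 1: x goes from 898 toward 17591 by 43; the body runs while x<17591, so iterations = ceil((bound-start)/step)
Step 2: Distance=16693
Step 3: ceil(16693/43)=389

389


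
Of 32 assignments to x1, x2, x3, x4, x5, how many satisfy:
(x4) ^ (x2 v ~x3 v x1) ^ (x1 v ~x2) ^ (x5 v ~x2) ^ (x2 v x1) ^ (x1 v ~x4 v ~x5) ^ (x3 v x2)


CNF with 7 clauses over 5 vars (32 assignments).
An assignment satisfies CNF iff every clause has >=1 true literal.
Check each row (bits = x1,x2,x3,x4,x5; clause T/F shown):
  row 0 [00000]: clauses=FTTTFTF -> 0
  row 1 [00001]: clauses=FTTTFTF -> 0
  row 2 [00010]: clauses=TTTTFTF -> 0
  row 3 [00011]: clauses=TTTTFFF -> 0
  row 4 [00100]: clauses=FFTTFTT -> 0
  row 5 [00101]: clauses=FFTTFTT -> 0
  row 6 [00110]: clauses=TFTTFTT -> 0
  row 7 [00111]: clauses=TFTTFFT -> 0
  row 8 [01000]: clauses=FTFFTTT -> 0
  row 9 [01001]: clauses=FTFTTTT -> 0
  row 10 [01010]: clauses=TTFFTTT -> 0
  row 11 [01011]: clauses=TTFTTFT -> 0
  row 12 [01100]: clauses=FTFFTTT -> 0
  row 13 [01101]: clauses=FTFTTTT -> 0
  row 14 [01110]: clauses=TTFFTTT -> 0
  row 15 [01111]: clauses=TTFTTFT -> 0
  row 16 [10000]: clauses=FTTTTTF -> 0
  row 17 [10001]: clauses=FTTTTTF -> 0
  row 18 [10010]: clauses=TTTTTTF -> 0
  row 19 [10011]: clauses=TTTTTTF -> 0
  row 20 [10100]: clauses=FTTTTTT -> 0
  row 21 [10101]: clauses=FTTTTTT -> 0
  row 22 [10110]: clauses=TTTTTTT -> 1
  row 23 [10111]: clauses=TTTTTTT -> 1
  row 24 [11000]: clauses=FTTFTTT -> 0
  row 25 [11001]: clauses=FTTTTTT -> 0
  row 26 [11010]: clauses=TTTFTTT -> 0
  row 27 [11011]: clauses=TTTTTTT -> 1
  row 28 [11100]: clauses=FTTFTTT -> 0
  row 29 [11101]: clauses=FTTTTTT -> 0
  row 30 [11110]: clauses=TTTFTTT -> 0
  row 31 [11111]: clauses=TTTTTTT -> 1
Full result column, 8 rows per line (x1,x2 fixed per line; x3,x4,x5 runs 000..111 left to right):
  rows 0-7 [x1,x2=00]: 00000000  (ones: 0)
  rows 8-15 [x1,x2=01]: 00000000  (ones: 0)
  rows 16-23 [x1,x2=10]: 00000011  (ones: 2)
  rows 24-31 [x1,x2=11]: 00010001  (ones: 2)
Satisfying assignments = 0+0+2+2 = 4

4


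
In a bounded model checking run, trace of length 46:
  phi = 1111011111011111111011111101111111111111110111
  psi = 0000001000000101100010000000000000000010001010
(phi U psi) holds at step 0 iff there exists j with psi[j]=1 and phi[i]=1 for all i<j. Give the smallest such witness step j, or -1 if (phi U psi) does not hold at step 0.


(phi U psi) at 0: need smallest j with psi[j]=1 and phi[i]=1 for all i in [0,j).
Scan from step 0:
  step 0: phi=1, psi=0 -> continue
  step 1: phi=1, psi=0 -> continue
  step 2: phi=1, psi=0 -> continue
  step 3: phi=1, psi=0 -> continue
  step 4: phi=0 -> phi-prefix broken from here
  step 6: psi=1 but phi already failed -> not a witness
  step 13: psi=1 but phi already failed -> not a witness
  step 15: psi=1 but phi already failed -> not a witness
  step 16: psi=1 but phi already failed -> not a witness
  step 20: psi=1 but phi already failed -> not a witness
  step 38: psi=1 but phi already failed -> not a witness
  step 42: psi=1 but phi already failed -> not a witness
  step 44: psi=1 but phi already failed -> not a witness
  end of trace: no witness -> -1
Witness step = -1

-1


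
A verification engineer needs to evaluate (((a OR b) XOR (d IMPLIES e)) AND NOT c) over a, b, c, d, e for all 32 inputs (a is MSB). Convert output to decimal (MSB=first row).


Formula: (((a OR b) XOR (d IMPLIES e)) AND NOT c) over a, b, c, d, e (32 rows)
Evaluate each row (bits = a,b,c,d,e, MSB first):
  row 0 [00000]: (((0 OR 0) XOR (0 IMPLIES 0)) AND NOT 0) -> 1
  row 1 [00001]: (((0 OR 0) XOR (0 IMPLIES 1)) AND NOT 0) -> 1
  row 2 [00010]: (((0 OR 0) XOR (1 IMPLIES 0)) AND NOT 0) -> 0
  row 3 [00011]: (((0 OR 0) XOR (1 IMPLIES 1)) AND NOT 0) -> 1
  row 4 [00100]: (((0 OR 0) XOR (0 IMPLIES 0)) AND NOT 1) -> 0
  row 5 [00101]: (((0 OR 0) XOR (0 IMPLIES 1)) AND NOT 1) -> 0
  row 6 [00110]: (((0 OR 0) XOR (1 IMPLIES 0)) AND NOT 1) -> 0
  row 7 [00111]: (((0 OR 0) XOR (1 IMPLIES 1)) AND NOT 1) -> 0
  row 8 [01000]: (((0 OR 1) XOR (0 IMPLIES 0)) AND NOT 0) -> 0
  row 9 [01001]: (((0 OR 1) XOR (0 IMPLIES 1)) AND NOT 0) -> 0
  row 10 [01010]: (((0 OR 1) XOR (1 IMPLIES 0)) AND NOT 0) -> 1
  row 11 [01011]: (((0 OR 1) XOR (1 IMPLIES 1)) AND NOT 0) -> 0
  row 12 [01100]: (((0 OR 1) XOR (0 IMPLIES 0)) AND NOT 1) -> 0
  row 13 [01101]: (((0 OR 1) XOR (0 IMPLIES 1)) AND NOT 1) -> 0
  row 14 [01110]: (((0 OR 1) XOR (1 IMPLIES 0)) AND NOT 1) -> 0
  row 15 [01111]: (((0 OR 1) XOR (1 IMPLIES 1)) AND NOT 1) -> 0
  row 16 [10000]: (((1 OR 0) XOR (0 IMPLIES 0)) AND NOT 0) -> 0
  row 17 [10001]: (((1 OR 0) XOR (0 IMPLIES 1)) AND NOT 0) -> 0
  row 18 [10010]: (((1 OR 0) XOR (1 IMPLIES 0)) AND NOT 0) -> 1
  row 19 [10011]: (((1 OR 0) XOR (1 IMPLIES 1)) AND NOT 0) -> 0
  row 20 [10100]: (((1 OR 0) XOR (0 IMPLIES 0)) AND NOT 1) -> 0
  row 21 [10101]: (((1 OR 0) XOR (0 IMPLIES 1)) AND NOT 1) -> 0
  row 22 [10110]: (((1 OR 0) XOR (1 IMPLIES 0)) AND NOT 1) -> 0
  row 23 [10111]: (((1 OR 0) XOR (1 IMPLIES 1)) AND NOT 1) -> 0
  row 24 [11000]: (((1 OR 1) XOR (0 IMPLIES 0)) AND NOT 0) -> 0
  row 25 [11001]: (((1 OR 1) XOR (0 IMPLIES 1)) AND NOT 0) -> 0
  row 26 [11010]: (((1 OR 1) XOR (1 IMPLIES 0)) AND NOT 0) -> 1
  row 27 [11011]: (((1 OR 1) XOR (1 IMPLIES 1)) AND NOT 0) -> 0
  row 28 [11100]: (((1 OR 1) XOR (0 IMPLIES 0)) AND NOT 1) -> 0
  row 29 [11101]: (((1 OR 1) XOR (0 IMPLIES 1)) AND NOT 1) -> 0
  row 30 [11110]: (((1 OR 1) XOR (1 IMPLIES 0)) AND NOT 1) -> 0
  row 31 [11111]: (((1 OR 1) XOR (1 IMPLIES 1)) AND NOT 1) -> 0
Full result column, 4 rows per line (a,b,c fixed per line; d,e runs 00..11 left to right):
  rows 0-3 [a,b,c=000]: 1101  = hex D
  rows 4-7 [a,b,c=001]: 0000  = hex 0
  rows 8-11 [a,b,c=010]: 0010  = hex 2
  rows 12-15 [a,b,c=011]: 0000  = hex 0
  rows 16-19 [a,b,c=100]: 0010  = hex 2
  rows 20-23 [a,b,c=101]: 0000  = hex 0
  rows 24-27 [a,b,c=110]: 0010  = hex 2
  rows 28-31 [a,b,c=111]: 0000  = hex 0
Output column (row 0 .. row 31) = 11010000001000000010000000100000
Output column grouped in 4s = 1101 0000 0010 0000 0010 0000 0010 0000 = 0xD0202020
Convert to decimal digit by digit (value = value*16 + digit):
  D -> 13
  13*16 + 0 = 208
  208*16 + 2 = 3330
  3330*16 + 0 = 53280
  53280*16 + 2 = 852482
  852482*16 + 0 = 13639712
  13639712*16 + 2 = 218235394
  218235394*16 + 0 = 3491766304
Decimal = 3491766304

3491766304


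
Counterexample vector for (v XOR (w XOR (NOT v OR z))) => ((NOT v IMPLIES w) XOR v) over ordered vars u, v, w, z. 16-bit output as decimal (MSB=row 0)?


F1 = (v XOR (w XOR (NOT v OR z)))
F2 = ((NOT v IMPLIES w) XOR v)
Counterexample to F1=>F2 is where F1=1 and F2=0.
Evaluate each row (bits = u,v,w,z, MSB first):
  row 0 [0000]: F1=1 F2=0 -> F1&~F2 -> 1
  row 1 [0001]: F1=1 F2=0 -> F1&~F2 -> 1
  row 2 [0010]: F1=0 F2=1 -> F1&~F2 -> 0
  row 3 [0011]: F1=0 F2=1 -> F1&~F2 -> 0
  row 4 [0100]: F1=1 F2=0 -> F1&~F2 -> 1
  row 5 [0101]: F1=0 F2=0 -> F1&~F2 -> 0
  row 6 [0110]: F1=0 F2=0 -> F1&~F2 -> 0
  row 7 [0111]: F1=1 F2=0 -> F1&~F2 -> 1
  row 8 [1000]: F1=1 F2=0 -> F1&~F2 -> 1
  row 9 [1001]: F1=1 F2=0 -> F1&~F2 -> 1
  row 10 [1010]: F1=0 F2=1 -> F1&~F2 -> 0
  row 11 [1011]: F1=0 F2=1 -> F1&~F2 -> 0
  row 12 [1100]: F1=1 F2=0 -> F1&~F2 -> 1
  row 13 [1101]: F1=0 F2=0 -> F1&~F2 -> 0
  row 14 [1110]: F1=0 F2=0 -> F1&~F2 -> 0
  row 15 [1111]: F1=1 F2=0 -> F1&~F2 -> 1
Full result column, 4 rows per line (u,v fixed per line; w,z runs 00..11 left to right):
  rows 0-3 [u,v=00]: 1100  = hex C
  rows 4-7 [u,v=01]: 1001  = hex 9
  rows 8-11 [u,v=10]: 1100  = hex C
  rows 12-15 [u,v=11]: 1001  = hex 9
Counterexample vector (row 0 .. row 15) = 1100100111001001
Output column grouped in 4s = 1100 1001 1100 1001 = 0xC9C9
Convert to decimal digit by digit (value = value*16 + digit):
  C -> 12
  12*16 + 9 = 201
  201*16 + 12 (C) = 3228
  3228*16 + 9 = 51657
Decimal = 51657

51657


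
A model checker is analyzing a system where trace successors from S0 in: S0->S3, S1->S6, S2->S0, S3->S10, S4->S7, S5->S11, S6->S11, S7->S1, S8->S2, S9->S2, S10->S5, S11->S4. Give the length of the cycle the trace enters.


Trace from S0 until a state repeats:
  S0 -> S3 -> S10 -> S5 -> S11 -> S4 -> S7 -> S1 -> S6 -> S11
S11 first seen at step 4, revisited at step 9.
Cycle length = 9 - 4 = 5

5


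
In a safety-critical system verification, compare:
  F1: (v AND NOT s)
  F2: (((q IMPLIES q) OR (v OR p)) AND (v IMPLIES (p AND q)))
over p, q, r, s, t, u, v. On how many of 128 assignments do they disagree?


F1 = (v AND NOT s)
F2 = (((q IMPLIES q) OR (v OR p)) AND (v IMPLIES (p AND q)))
Evaluate both on each of 128 rows (bits = p,q,r,s,t,u,v):
  row 0 [0000000]: F1=0 F2=1 (differ) -> 1
  row 1 [0000001]: F1=1 F2=0 (differ) -> 1
  row 2 [0000010]: F1=0 F2=1 (differ) -> 1
  row 3 [0000011]: F1=1 F2=0 (differ) -> 1
  row 4 [0000100]: F1=0 F2=1 (differ) -> 1
  (every remaining row is evaluated the same way; all 128 results are listed next)
Full result column, 8 rows per line (p,q,r,s fixed per line; t,u,v runs 000..111 left to right):
  rows 0-7 [p,q,r,s=0000]: 11111111  (ones: 8)
  rows 8-15 [p,q,r,s=0001]: 10101010  (ones: 4)
  rows 16-23 [p,q,r,s=0010]: 11111111  (ones: 8)
  rows 24-31 [p,q,r,s=0011]: 10101010  (ones: 4)
  rows 32-39 [p,q,r,s=0100]: 11111111  (ones: 8)
  rows 40-47 [p,q,r,s=0101]: 10101010  (ones: 4)
  rows 48-55 [p,q,r,s=0110]: 11111111  (ones: 8)
  rows 56-63 [p,q,r,s=0111]: 10101010  (ones: 4)
  rows 64-71 [p,q,r,s=1000]: 11111111  (ones: 8)
  rows 72-79 [p,q,r,s=1001]: 10101010  (ones: 4)
  rows 80-87 [p,q,r,s=1010]: 11111111  (ones: 8)
  rows 88-95 [p,q,r,s=1011]: 10101010  (ones: 4)
  rows 96-103 [p,q,r,s=1100]: 10101010  (ones: 4)
  rows 104-111 [p,q,r,s=1101]: 11111111  (ones: 8)
  rows 112-119 [p,q,r,s=1110]: 10101010  (ones: 4)
  rows 120-127 [p,q,r,s=1111]: 11111111  (ones: 8)
Disagreements = 8+4+8+4+8+4+8+4+8+4+8+4+4+8+4+8 = 96

96


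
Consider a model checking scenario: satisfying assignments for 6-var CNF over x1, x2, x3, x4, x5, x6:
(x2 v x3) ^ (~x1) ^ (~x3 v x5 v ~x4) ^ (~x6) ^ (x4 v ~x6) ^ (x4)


CNF with 6 clauses over 6 vars (64 assignments).
An assignment satisfies CNF iff every clause has >=1 true literal.
Check each row (bits = x1,x2,x3,x4,x5,x6; clause T/F shown):
  row 0 [000000]: clauses=FTTTTF -> 0
  row 1 [000001]: clauses=FTTFFF -> 0
  row 2 [000010]: clauses=FTTTTF -> 0
  row 3 [000011]: clauses=FTTFFF -> 0
  row 4 [000100]: clauses=FTTTTT -> 0
  (every remaining row is evaluated the same way; all 64 results are listed next)
Full result column, 8 rows per line (x1,x2,x3 fixed per line; x4,x5,x6 runs 000..111 left to right):
  rows 0-7 [x1,x2,x3=000]: 00000000  (ones: 0)
  rows 8-15 [x1,x2,x3=001]: 00000010  (ones: 1)
  rows 16-23 [x1,x2,x3=010]: 00001010  (ones: 2)
  rows 24-31 [x1,x2,x3=011]: 00000010  (ones: 1)
  rows 32-39 [x1,x2,x3=100]: 00000000  (ones: 0)
  rows 40-47 [x1,x2,x3=101]: 00000000  (ones: 0)
  rows 48-55 [x1,x2,x3=110]: 00000000  (ones: 0)
  rows 56-63 [x1,x2,x3=111]: 00000000  (ones: 0)
Satisfying assignments = 0+1+2+1+0+0+0+0 = 4

4


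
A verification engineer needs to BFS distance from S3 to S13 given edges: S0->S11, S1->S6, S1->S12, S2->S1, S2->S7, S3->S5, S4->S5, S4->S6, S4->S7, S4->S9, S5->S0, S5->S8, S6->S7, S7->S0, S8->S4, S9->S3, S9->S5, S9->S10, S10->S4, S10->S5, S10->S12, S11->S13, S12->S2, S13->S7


BFS layer-by-layer from S3:
  dist 0: {S3}
  dist 1: {S5}
  dist 2: {S0, S8}
  dist 3: {S4, S11}
  dist 4: {S6, S7, S9, S13}
  -> S13 reached at distance 4
Shortest path length = 4

4


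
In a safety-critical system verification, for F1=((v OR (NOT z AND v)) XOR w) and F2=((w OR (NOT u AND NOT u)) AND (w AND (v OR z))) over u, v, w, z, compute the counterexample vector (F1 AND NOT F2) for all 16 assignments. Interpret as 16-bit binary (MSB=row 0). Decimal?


F1 = ((v OR (NOT z AND v)) XOR w)
F2 = ((w OR (NOT u AND NOT u)) AND (w AND (v OR z)))
Counterexample to F1=>F2 is where F1=1 and F2=0.
Evaluate each row (bits = u,v,w,z, MSB first):
  row 0 [0000]: F1=0 F2=0 -> F1&~F2 -> 0
  row 1 [0001]: F1=0 F2=0 -> F1&~F2 -> 0
  row 2 [0010]: F1=1 F2=0 -> F1&~F2 -> 1
  row 3 [0011]: F1=1 F2=1 -> F1&~F2 -> 0
  row 4 [0100]: F1=1 F2=0 -> F1&~F2 -> 1
  row 5 [0101]: F1=1 F2=0 -> F1&~F2 -> 1
  row 6 [0110]: F1=0 F2=1 -> F1&~F2 -> 0
  row 7 [0111]: F1=0 F2=1 -> F1&~F2 -> 0
  row 8 [1000]: F1=0 F2=0 -> F1&~F2 -> 0
  row 9 [1001]: F1=0 F2=0 -> F1&~F2 -> 0
  row 10 [1010]: F1=1 F2=0 -> F1&~F2 -> 1
  row 11 [1011]: F1=1 F2=1 -> F1&~F2 -> 0
  row 12 [1100]: F1=1 F2=0 -> F1&~F2 -> 1
  row 13 [1101]: F1=1 F2=0 -> F1&~F2 -> 1
  row 14 [1110]: F1=0 F2=1 -> F1&~F2 -> 0
  row 15 [1111]: F1=0 F2=1 -> F1&~F2 -> 0
Full result column, 4 rows per line (u,v fixed per line; w,z runs 00..11 left to right):
  rows 0-3 [u,v=00]: 0010  = hex 2
  rows 4-7 [u,v=01]: 1100  = hex C
  rows 8-11 [u,v=10]: 0010  = hex 2
  rows 12-15 [u,v=11]: 1100  = hex C
Counterexample vector (row 0 .. row 15) = 0010110000101100
Output column grouped in 4s = 0010 1100 0010 1100 = 0x2C2C
Convert to decimal digit by digit (value = value*16 + digit):
  2 -> 2
  2*16 + 12 (C) = 44
  44*16 + 2 = 706
  706*16 + 12 (C) = 11308
Decimal = 11308

11308


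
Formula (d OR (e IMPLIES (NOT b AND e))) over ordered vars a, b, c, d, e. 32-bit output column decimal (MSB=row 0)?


Formula: (d OR (e IMPLIES (NOT b AND e))) over a, b, c, d, e (32 rows)
Evaluate each row (bits = a,b,c,d,e, MSB first):
  row 0 [00000]: (0 OR (0 IMPLIES (NOT 0 AND 0))) -> 1
  row 1 [00001]: (0 OR (1 IMPLIES (NOT 0 AND 1))) -> 1
  row 2 [00010]: (1 OR (0 IMPLIES (NOT 0 AND 0))) -> 1
  row 3 [00011]: (1 OR (1 IMPLIES (NOT 0 AND 1))) -> 1
  row 4 [00100]: (0 OR (0 IMPLIES (NOT 0 AND 0))) -> 1
  row 5 [00101]: (0 OR (1 IMPLIES (NOT 0 AND 1))) -> 1
  row 6 [00110]: (1 OR (0 IMPLIES (NOT 0 AND 0))) -> 1
  row 7 [00111]: (1 OR (1 IMPLIES (NOT 0 AND 1))) -> 1
  row 8 [01000]: (0 OR (0 IMPLIES (NOT 1 AND 0))) -> 1
  row 9 [01001]: (0 OR (1 IMPLIES (NOT 1 AND 1))) -> 0
  row 10 [01010]: (1 OR (0 IMPLIES (NOT 1 AND 0))) -> 1
  row 11 [01011]: (1 OR (1 IMPLIES (NOT 1 AND 1))) -> 1
  row 12 [01100]: (0 OR (0 IMPLIES (NOT 1 AND 0))) -> 1
  row 13 [01101]: (0 OR (1 IMPLIES (NOT 1 AND 1))) -> 0
  row 14 [01110]: (1 OR (0 IMPLIES (NOT 1 AND 0))) -> 1
  row 15 [01111]: (1 OR (1 IMPLIES (NOT 1 AND 1))) -> 1
  row 16 [10000]: (0 OR (0 IMPLIES (NOT 0 AND 0))) -> 1
  row 17 [10001]: (0 OR (1 IMPLIES (NOT 0 AND 1))) -> 1
  row 18 [10010]: (1 OR (0 IMPLIES (NOT 0 AND 0))) -> 1
  row 19 [10011]: (1 OR (1 IMPLIES (NOT 0 AND 1))) -> 1
  row 20 [10100]: (0 OR (0 IMPLIES (NOT 0 AND 0))) -> 1
  row 21 [10101]: (0 OR (1 IMPLIES (NOT 0 AND 1))) -> 1
  row 22 [10110]: (1 OR (0 IMPLIES (NOT 0 AND 0))) -> 1
  row 23 [10111]: (1 OR (1 IMPLIES (NOT 0 AND 1))) -> 1
  row 24 [11000]: (0 OR (0 IMPLIES (NOT 1 AND 0))) -> 1
  row 25 [11001]: (0 OR (1 IMPLIES (NOT 1 AND 1))) -> 0
  row 26 [11010]: (1 OR (0 IMPLIES (NOT 1 AND 0))) -> 1
  row 27 [11011]: (1 OR (1 IMPLIES (NOT 1 AND 1))) -> 1
  row 28 [11100]: (0 OR (0 IMPLIES (NOT 1 AND 0))) -> 1
  row 29 [11101]: (0 OR (1 IMPLIES (NOT 1 AND 1))) -> 0
  row 30 [11110]: (1 OR (0 IMPLIES (NOT 1 AND 0))) -> 1
  row 31 [11111]: (1 OR (1 IMPLIES (NOT 1 AND 1))) -> 1
Full result column, 4 rows per line (a,b,c fixed per line; d,e runs 00..11 left to right):
  rows 0-3 [a,b,c=000]: 1111  = hex F
  rows 4-7 [a,b,c=001]: 1111  = hex F
  rows 8-11 [a,b,c=010]: 1011  = hex B
  rows 12-15 [a,b,c=011]: 1011  = hex B
  rows 16-19 [a,b,c=100]: 1111  = hex F
  rows 20-23 [a,b,c=101]: 1111  = hex F
  rows 24-27 [a,b,c=110]: 1011  = hex B
  rows 28-31 [a,b,c=111]: 1011  = hex B
Output column (row 0 .. row 31) = 11111111101110111111111110111011
Output column grouped in 4s = 1111 1111 1011 1011 1111 1111 1011 1011 = 0xFFBBFFBB
Convert to decimal digit by digit (value = value*16 + digit):
  F -> 15
  15*16 + 15 (F) = 255
  255*16 + 11 (B) = 4091
  4091*16 + 11 (B) = 65467
  65467*16 + 15 (F) = 1047487
  1047487*16 + 15 (F) = 16759807
  16759807*16 + 11 (B) = 268156923
  268156923*16 + 11 (B) = 4290510779
Decimal = 4290510779

4290510779
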